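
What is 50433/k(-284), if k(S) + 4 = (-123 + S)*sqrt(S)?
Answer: -16811/3920361 + 6842077*I*sqrt(71)/7840722 ≈ -0.0042881 + 7.3529*I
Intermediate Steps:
k(S) = -4 + sqrt(S)*(-123 + S) (k(S) = -4 + (-123 + S)*sqrt(S) = -4 + sqrt(S)*(-123 + S))
50433/k(-284) = 50433/(-4 + (-284)**(3/2) - 246*I*sqrt(71)) = 50433/(-4 - 568*I*sqrt(71) - 246*I*sqrt(71)) = 50433/(-4 - 814*I*sqrt(71))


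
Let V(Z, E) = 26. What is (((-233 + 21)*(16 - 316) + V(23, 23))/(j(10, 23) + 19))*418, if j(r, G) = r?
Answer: 917092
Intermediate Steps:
(((-233 + 21)*(16 - 316) + V(23, 23))/(j(10, 23) + 19))*418 = (((-233 + 21)*(16 - 316) + 26)/(10 + 19))*418 = ((-212*(-300) + 26)/29)*418 = ((63600 + 26)*(1/29))*418 = (63626*(1/29))*418 = 2194*418 = 917092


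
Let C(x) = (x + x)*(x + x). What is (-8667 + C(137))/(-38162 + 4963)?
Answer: -66409/33199 ≈ -2.0003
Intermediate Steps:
C(x) = 4*x**2 (C(x) = (2*x)*(2*x) = 4*x**2)
(-8667 + C(137))/(-38162 + 4963) = (-8667 + 4*137**2)/(-38162 + 4963) = (-8667 + 4*18769)/(-33199) = (-8667 + 75076)*(-1/33199) = 66409*(-1/33199) = -66409/33199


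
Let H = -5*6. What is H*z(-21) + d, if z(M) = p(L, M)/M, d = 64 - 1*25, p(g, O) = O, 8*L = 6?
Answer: 9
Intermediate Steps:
L = ¾ (L = (⅛)*6 = ¾ ≈ 0.75000)
H = -30
d = 39 (d = 64 - 25 = 39)
z(M) = 1 (z(M) = M/M = 1)
H*z(-21) + d = -30*1 + 39 = -30 + 39 = 9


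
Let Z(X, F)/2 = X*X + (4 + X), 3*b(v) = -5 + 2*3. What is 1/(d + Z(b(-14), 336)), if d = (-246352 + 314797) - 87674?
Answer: -9/172981 ≈ -5.2029e-5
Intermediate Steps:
b(v) = 1/3 (b(v) = (-5 + 2*3)/3 = (-5 + 6)/3 = (1/3)*1 = 1/3)
Z(X, F) = 8 + 2*X + 2*X**2 (Z(X, F) = 2*(X*X + (4 + X)) = 2*(X**2 + (4 + X)) = 2*(4 + X + X**2) = 8 + 2*X + 2*X**2)
d = -19229 (d = 68445 - 87674 = -19229)
1/(d + Z(b(-14), 336)) = 1/(-19229 + (8 + 2*(1/3) + 2*(1/3)**2)) = 1/(-19229 + (8 + 2/3 + 2*(1/9))) = 1/(-19229 + (8 + 2/3 + 2/9)) = 1/(-19229 + 80/9) = 1/(-172981/9) = -9/172981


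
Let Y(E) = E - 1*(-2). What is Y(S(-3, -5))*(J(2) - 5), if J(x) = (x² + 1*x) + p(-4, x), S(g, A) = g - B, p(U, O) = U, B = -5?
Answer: -12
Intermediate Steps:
S(g, A) = 5 + g (S(g, A) = g - 1*(-5) = g + 5 = 5 + g)
Y(E) = 2 + E (Y(E) = E + 2 = 2 + E)
J(x) = -4 + x + x² (J(x) = (x² + 1*x) - 4 = (x² + x) - 4 = (x + x²) - 4 = -4 + x + x²)
Y(S(-3, -5))*(J(2) - 5) = (2 + (5 - 3))*((-4 + 2 + 2²) - 5) = (2 + 2)*((-4 + 2 + 4) - 5) = 4*(2 - 5) = 4*(-3) = -12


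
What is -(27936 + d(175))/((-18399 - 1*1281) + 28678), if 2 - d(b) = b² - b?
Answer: 1256/4499 ≈ 0.27917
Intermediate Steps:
d(b) = 2 + b - b² (d(b) = 2 - (b² - b) = 2 + (b - b²) = 2 + b - b²)
-(27936 + d(175))/((-18399 - 1*1281) + 28678) = -(27936 + (2 + 175 - 1*175²))/((-18399 - 1*1281) + 28678) = -(27936 + (2 + 175 - 1*30625))/((-18399 - 1281) + 28678) = -(27936 + (2 + 175 - 30625))/(-19680 + 28678) = -(27936 - 30448)/8998 = -(-2512)/8998 = -1*(-1256/4499) = 1256/4499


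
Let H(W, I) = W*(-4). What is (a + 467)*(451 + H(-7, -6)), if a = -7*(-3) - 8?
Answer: 229920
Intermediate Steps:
H(W, I) = -4*W
a = 13 (a = 21 - 8 = 13)
(a + 467)*(451 + H(-7, -6)) = (13 + 467)*(451 - 4*(-7)) = 480*(451 + 28) = 480*479 = 229920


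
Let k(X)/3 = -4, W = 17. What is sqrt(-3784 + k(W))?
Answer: 2*I*sqrt(949) ≈ 61.612*I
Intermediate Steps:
k(X) = -12 (k(X) = 3*(-4) = -12)
sqrt(-3784 + k(W)) = sqrt(-3784 - 12) = sqrt(-3796) = 2*I*sqrt(949)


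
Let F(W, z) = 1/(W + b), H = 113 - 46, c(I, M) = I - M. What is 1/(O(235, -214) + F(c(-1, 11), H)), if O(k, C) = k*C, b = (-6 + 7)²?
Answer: -11/553191 ≈ -1.9885e-5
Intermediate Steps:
b = 1 (b = 1² = 1)
H = 67
F(W, z) = 1/(1 + W) (F(W, z) = 1/(W + 1) = 1/(1 + W))
O(k, C) = C*k
1/(O(235, -214) + F(c(-1, 11), H)) = 1/(-214*235 + 1/(1 + (-1 - 1*11))) = 1/(-50290 + 1/(1 + (-1 - 11))) = 1/(-50290 + 1/(1 - 12)) = 1/(-50290 + 1/(-11)) = 1/(-50290 - 1/11) = 1/(-553191/11) = -11/553191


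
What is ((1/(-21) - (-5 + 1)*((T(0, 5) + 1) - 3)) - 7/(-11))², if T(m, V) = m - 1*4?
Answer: 29246464/53361 ≈ 548.09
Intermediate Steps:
T(m, V) = -4 + m (T(m, V) = m - 4 = -4 + m)
((1/(-21) - (-5 + 1)*((T(0, 5) + 1) - 3)) - 7/(-11))² = ((1/(-21) - (-5 + 1)*(((-4 + 0) + 1) - 3)) - 7/(-11))² = ((-1/21 - (-4)*((-4 + 1) - 3)) - 7*(-1/11))² = ((-1/21 - (-4)*(-3 - 3)) + 7/11)² = ((-1/21 - (-4)*(-6)) + 7/11)² = ((-1/21 - 1*24) + 7/11)² = ((-1/21 - 24) + 7/11)² = (-505/21 + 7/11)² = (-5408/231)² = 29246464/53361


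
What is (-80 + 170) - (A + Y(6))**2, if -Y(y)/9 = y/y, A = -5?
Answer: -106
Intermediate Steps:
Y(y) = -9 (Y(y) = -9*y/y = -9*1 = -9)
(-80 + 170) - (A + Y(6))**2 = (-80 + 170) - (-5 - 9)**2 = 90 - 1*(-14)**2 = 90 - 1*196 = 90 - 196 = -106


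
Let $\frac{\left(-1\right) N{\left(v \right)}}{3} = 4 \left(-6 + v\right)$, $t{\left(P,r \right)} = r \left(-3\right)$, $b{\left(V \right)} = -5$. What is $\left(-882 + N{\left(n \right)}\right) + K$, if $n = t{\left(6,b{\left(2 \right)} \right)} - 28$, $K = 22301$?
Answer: $21647$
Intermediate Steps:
$t{\left(P,r \right)} = - 3 r$
$n = -13$ ($n = \left(-3\right) \left(-5\right) - 28 = 15 - 28 = -13$)
$N{\left(v \right)} = 72 - 12 v$ ($N{\left(v \right)} = - 3 \cdot 4 \left(-6 + v\right) = - 3 \left(-24 + 4 v\right) = 72 - 12 v$)
$\left(-882 + N{\left(n \right)}\right) + K = \left(-882 + \left(72 - -156\right)\right) + 22301 = \left(-882 + \left(72 + 156\right)\right) + 22301 = \left(-882 + 228\right) + 22301 = -654 + 22301 = 21647$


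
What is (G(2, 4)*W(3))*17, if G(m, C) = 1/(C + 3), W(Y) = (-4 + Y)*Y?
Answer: -51/7 ≈ -7.2857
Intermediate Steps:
W(Y) = Y*(-4 + Y)
G(m, C) = 1/(3 + C)
(G(2, 4)*W(3))*17 = ((3*(-4 + 3))/(3 + 4))*17 = ((3*(-1))/7)*17 = ((1/7)*(-3))*17 = -3/7*17 = -51/7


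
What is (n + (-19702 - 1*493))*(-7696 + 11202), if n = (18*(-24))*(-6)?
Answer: -61716118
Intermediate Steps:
n = 2592 (n = -432*(-6) = 2592)
(n + (-19702 - 1*493))*(-7696 + 11202) = (2592 + (-19702 - 1*493))*(-7696 + 11202) = (2592 + (-19702 - 493))*3506 = (2592 - 20195)*3506 = -17603*3506 = -61716118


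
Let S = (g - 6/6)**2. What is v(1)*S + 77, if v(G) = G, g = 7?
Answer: 113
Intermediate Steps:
S = 36 (S = (7 - 6/6)**2 = (7 - 6*1/6)**2 = (7 - 1)**2 = 6**2 = 36)
v(1)*S + 77 = 1*36 + 77 = 36 + 77 = 113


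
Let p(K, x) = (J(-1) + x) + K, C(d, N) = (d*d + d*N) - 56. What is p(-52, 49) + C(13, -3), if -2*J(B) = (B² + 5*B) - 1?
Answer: 147/2 ≈ 73.500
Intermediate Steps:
C(d, N) = -56 + d² + N*d (C(d, N) = (d² + N*d) - 56 = -56 + d² + N*d)
J(B) = ½ - 5*B/2 - B²/2 (J(B) = -((B² + 5*B) - 1)/2 = -(-1 + B² + 5*B)/2 = ½ - 5*B/2 - B²/2)
p(K, x) = 5/2 + K + x (p(K, x) = ((½ - 5/2*(-1) - ½*(-1)²) + x) + K = ((½ + 5/2 - ½*1) + x) + K = ((½ + 5/2 - ½) + x) + K = (5/2 + x) + K = 5/2 + K + x)
p(-52, 49) + C(13, -3) = (5/2 - 52 + 49) + (-56 + 13² - 3*13) = -½ + (-56 + 169 - 39) = -½ + 74 = 147/2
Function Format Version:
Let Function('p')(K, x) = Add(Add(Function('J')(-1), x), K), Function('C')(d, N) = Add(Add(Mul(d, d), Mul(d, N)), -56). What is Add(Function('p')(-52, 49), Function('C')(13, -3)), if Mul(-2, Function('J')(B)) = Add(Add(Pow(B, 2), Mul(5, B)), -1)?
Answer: Rational(147, 2) ≈ 73.500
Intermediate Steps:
Function('C')(d, N) = Add(-56, Pow(d, 2), Mul(N, d)) (Function('C')(d, N) = Add(Add(Pow(d, 2), Mul(N, d)), -56) = Add(-56, Pow(d, 2), Mul(N, d)))
Function('J')(B) = Add(Rational(1, 2), Mul(Rational(-5, 2), B), Mul(Rational(-1, 2), Pow(B, 2))) (Function('J')(B) = Mul(Rational(-1, 2), Add(Add(Pow(B, 2), Mul(5, B)), -1)) = Mul(Rational(-1, 2), Add(-1, Pow(B, 2), Mul(5, B))) = Add(Rational(1, 2), Mul(Rational(-5, 2), B), Mul(Rational(-1, 2), Pow(B, 2))))
Function('p')(K, x) = Add(Rational(5, 2), K, x) (Function('p')(K, x) = Add(Add(Add(Rational(1, 2), Mul(Rational(-5, 2), -1), Mul(Rational(-1, 2), Pow(-1, 2))), x), K) = Add(Add(Add(Rational(1, 2), Rational(5, 2), Mul(Rational(-1, 2), 1)), x), K) = Add(Add(Add(Rational(1, 2), Rational(5, 2), Rational(-1, 2)), x), K) = Add(Add(Rational(5, 2), x), K) = Add(Rational(5, 2), K, x))
Add(Function('p')(-52, 49), Function('C')(13, -3)) = Add(Add(Rational(5, 2), -52, 49), Add(-56, Pow(13, 2), Mul(-3, 13))) = Add(Rational(-1, 2), Add(-56, 169, -39)) = Add(Rational(-1, 2), 74) = Rational(147, 2)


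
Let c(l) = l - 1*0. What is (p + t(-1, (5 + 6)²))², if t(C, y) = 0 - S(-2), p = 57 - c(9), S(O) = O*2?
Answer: 2704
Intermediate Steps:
c(l) = l (c(l) = l + 0 = l)
S(O) = 2*O
p = 48 (p = 57 - 1*9 = 57 - 9 = 48)
t(C, y) = 4 (t(C, y) = 0 - 2*(-2) = 0 - 1*(-4) = 0 + 4 = 4)
(p + t(-1, (5 + 6)²))² = (48 + 4)² = 52² = 2704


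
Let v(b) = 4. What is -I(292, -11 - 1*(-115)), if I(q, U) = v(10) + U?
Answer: -108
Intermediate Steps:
I(q, U) = 4 + U
-I(292, -11 - 1*(-115)) = -(4 + (-11 - 1*(-115))) = -(4 + (-11 + 115)) = -(4 + 104) = -1*108 = -108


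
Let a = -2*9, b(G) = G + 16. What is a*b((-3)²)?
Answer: -450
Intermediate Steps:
b(G) = 16 + G
a = -18
a*b((-3)²) = -18*(16 + (-3)²) = -18*(16 + 9) = -18*25 = -450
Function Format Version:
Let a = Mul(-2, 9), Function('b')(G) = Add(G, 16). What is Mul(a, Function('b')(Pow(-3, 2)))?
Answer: -450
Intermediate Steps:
Function('b')(G) = Add(16, G)
a = -18
Mul(a, Function('b')(Pow(-3, 2))) = Mul(-18, Add(16, Pow(-3, 2))) = Mul(-18, Add(16, 9)) = Mul(-18, 25) = -450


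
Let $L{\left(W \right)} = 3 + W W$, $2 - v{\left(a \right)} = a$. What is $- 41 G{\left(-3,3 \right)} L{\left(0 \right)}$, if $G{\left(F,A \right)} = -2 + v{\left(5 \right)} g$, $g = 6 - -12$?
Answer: $6888$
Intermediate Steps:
$v{\left(a \right)} = 2 - a$
$g = 18$ ($g = 6 + 12 = 18$)
$G{\left(F,A \right)} = -56$ ($G{\left(F,A \right)} = -2 + \left(2 - 5\right) 18 = -2 - 54 = -56$)
$L{\left(W \right)} = 3 + W^{2}$
$- 41 G{\left(-3,3 \right)} L{\left(0 \right)} = \left(-41\right) \left(-56\right) \left(3 + 0^{2}\right) = 2296 \left(3 + 0\right) = 2296 \cdot 3 = 6888$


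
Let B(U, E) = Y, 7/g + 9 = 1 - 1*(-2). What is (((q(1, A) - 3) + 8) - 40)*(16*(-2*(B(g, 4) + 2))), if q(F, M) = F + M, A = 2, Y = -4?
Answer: -2048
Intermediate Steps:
g = -7/6 (g = 7/(-9 + (1 - 1*(-2))) = 7/(-9 + (1 + 2)) = 7/(-9 + 3) = 7/(-6) = 7*(-⅙) = -7/6 ≈ -1.1667)
B(U, E) = -4
(((q(1, A) - 3) + 8) - 40)*(16*(-2*(B(g, 4) + 2))) = ((((1 + 2) - 3) + 8) - 40)*(16*(-2*(-4 + 2))) = (((3 - 3) + 8) - 40)*(16*(-2*(-2))) = ((0 + 8) - 40)*(16*4) = (8 - 40)*64 = -32*64 = -2048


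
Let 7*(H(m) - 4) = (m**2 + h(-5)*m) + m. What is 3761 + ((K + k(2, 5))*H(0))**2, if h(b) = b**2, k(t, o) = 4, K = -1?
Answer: 3905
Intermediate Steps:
H(m) = 4 + m**2/7 + 26*m/7 (H(m) = 4 + ((m**2 + (-5)**2*m) + m)/7 = 4 + ((m**2 + 25*m) + m)/7 = 4 + (m**2 + 26*m)/7 = 4 + (m**2/7 + 26*m/7) = 4 + m**2/7 + 26*m/7)
3761 + ((K + k(2, 5))*H(0))**2 = 3761 + ((-1 + 4)*(4 + (1/7)*0**2 + (26/7)*0))**2 = 3761 + (3*(4 + (1/7)*0 + 0))**2 = 3761 + (3*(4 + 0 + 0))**2 = 3761 + (3*4)**2 = 3761 + 12**2 = 3761 + 144 = 3905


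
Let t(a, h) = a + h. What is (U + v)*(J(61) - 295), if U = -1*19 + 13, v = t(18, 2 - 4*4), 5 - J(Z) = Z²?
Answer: 8022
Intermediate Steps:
J(Z) = 5 - Z²
v = 4 (v = 18 + (2 - 4*4) = 18 + (2 - 16) = 18 - 14 = 4)
U = -6 (U = -19 + 13 = -6)
(U + v)*(J(61) - 295) = (-6 + 4)*((5 - 1*61²) - 295) = -2*((5 - 1*3721) - 295) = -2*((5 - 3721) - 295) = -2*(-3716 - 295) = -2*(-4011) = 8022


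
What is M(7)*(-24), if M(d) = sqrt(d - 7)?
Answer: 0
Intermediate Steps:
M(d) = sqrt(-7 + d)
M(7)*(-24) = sqrt(-7 + 7)*(-24) = sqrt(0)*(-24) = 0*(-24) = 0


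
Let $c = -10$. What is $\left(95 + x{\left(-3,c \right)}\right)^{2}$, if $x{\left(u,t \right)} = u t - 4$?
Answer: $14641$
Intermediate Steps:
$x{\left(u,t \right)} = -4 + t u$ ($x{\left(u,t \right)} = t u - 4 = -4 + t u$)
$\left(95 + x{\left(-3,c \right)}\right)^{2} = \left(95 - -26\right)^{2} = \left(95 + \left(-4 + 30\right)\right)^{2} = \left(95 + 26\right)^{2} = 121^{2} = 14641$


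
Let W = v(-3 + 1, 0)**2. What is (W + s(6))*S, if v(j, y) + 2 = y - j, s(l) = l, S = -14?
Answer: -84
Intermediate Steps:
v(j, y) = -2 + y - j (v(j, y) = -2 + (y - j) = -2 + y - j)
W = 0 (W = (-2 + 0 - (-3 + 1))**2 = (-2 + 0 - 1*(-2))**2 = (-2 + 0 + 2)**2 = 0**2 = 0)
(W + s(6))*S = (0 + 6)*(-14) = 6*(-14) = -84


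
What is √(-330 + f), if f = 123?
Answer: 3*I*√23 ≈ 14.387*I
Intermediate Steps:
√(-330 + f) = √(-330 + 123) = √(-207) = 3*I*√23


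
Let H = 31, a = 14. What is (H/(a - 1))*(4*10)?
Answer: 1240/13 ≈ 95.385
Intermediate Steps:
(H/(a - 1))*(4*10) = (31/(14 - 1))*(4*10) = (31/13)*40 = 1240/13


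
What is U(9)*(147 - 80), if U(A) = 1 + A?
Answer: 670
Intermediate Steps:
U(9)*(147 - 80) = (1 + 9)*(147 - 80) = 10*67 = 670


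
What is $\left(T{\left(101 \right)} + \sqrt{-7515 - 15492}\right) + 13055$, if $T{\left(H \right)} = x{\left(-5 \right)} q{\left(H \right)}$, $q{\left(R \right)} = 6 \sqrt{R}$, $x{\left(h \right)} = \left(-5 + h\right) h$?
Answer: $13055 + 300 \sqrt{101} + i \sqrt{23007} \approx 16070.0 + 151.68 i$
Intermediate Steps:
$x{\left(h \right)} = h \left(-5 + h\right)$
$T{\left(H \right)} = 300 \sqrt{H}$ ($T{\left(H \right)} = - 5 \left(-5 - 5\right) 6 \sqrt{H} = \left(-5\right) \left(-10\right) 6 \sqrt{H} = 50 \cdot 6 \sqrt{H} = 300 \sqrt{H}$)
$\left(T{\left(101 \right)} + \sqrt{-7515 - 15492}\right) + 13055 = \left(300 \sqrt{101} + \sqrt{-7515 - 15492}\right) + 13055 = \left(300 \sqrt{101} + \sqrt{-23007}\right) + 13055 = \left(300 \sqrt{101} + i \sqrt{23007}\right) + 13055 = 13055 + 300 \sqrt{101} + i \sqrt{23007}$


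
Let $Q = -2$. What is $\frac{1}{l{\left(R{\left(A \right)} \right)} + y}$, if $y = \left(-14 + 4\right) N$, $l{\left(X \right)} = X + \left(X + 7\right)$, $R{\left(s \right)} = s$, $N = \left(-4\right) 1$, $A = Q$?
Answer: $\frac{1}{43} \approx 0.023256$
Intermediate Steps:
$A = -2$
$N = -4$
$l{\left(X \right)} = 7 + 2 X$ ($l{\left(X \right)} = X + \left(7 + X\right) = 7 + 2 X$)
$y = 40$ ($y = \left(-14 + 4\right) \left(-4\right) = \left(-10\right) \left(-4\right) = 40$)
$\frac{1}{l{\left(R{\left(A \right)} \right)} + y} = \frac{1}{\left(7 + 2 \left(-2\right)\right) + 40} = \frac{1}{\left(7 - 4\right) + 40} = \frac{1}{3 + 40} = \frac{1}{43}$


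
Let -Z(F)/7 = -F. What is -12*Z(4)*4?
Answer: -1344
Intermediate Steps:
Z(F) = 7*F (Z(F) = -(-7)*F = 7*F)
-12*Z(4)*4 = -84*4*4 = -12*28*4 = -336*4 = -1344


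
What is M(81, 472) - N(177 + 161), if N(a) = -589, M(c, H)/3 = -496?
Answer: -899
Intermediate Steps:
M(c, H) = -1488 (M(c, H) = 3*(-496) = -1488)
M(81, 472) - N(177 + 161) = -1488 - 1*(-589) = -1488 + 589 = -899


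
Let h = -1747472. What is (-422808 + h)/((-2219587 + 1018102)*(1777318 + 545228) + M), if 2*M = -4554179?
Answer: 4340560/5581012915799 ≈ 7.7774e-7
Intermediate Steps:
M = -4554179/2 (M = (1/2)*(-4554179) = -4554179/2 ≈ -2.2771e+6)
(-422808 + h)/((-2219587 + 1018102)*(1777318 + 545228) + M) = (-422808 - 1747472)/((-2219587 + 1018102)*(1777318 + 545228) - 4554179/2) = -2170280/(-1201485*2322546 - 4554179/2) = -2170280/(-2790504180810 - 4554179/2) = -2170280/(-5581012915799/2) = -2170280*(-2/5581012915799) = 4340560/5581012915799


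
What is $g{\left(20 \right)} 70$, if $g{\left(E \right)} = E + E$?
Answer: $2800$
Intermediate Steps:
$g{\left(E \right)} = 2 E$
$g{\left(20 \right)} 70 = 2 \cdot 20 \cdot 70 = 40 \cdot 70 = 2800$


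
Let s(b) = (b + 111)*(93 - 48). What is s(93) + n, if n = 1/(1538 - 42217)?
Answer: 373433219/40679 ≈ 9180.0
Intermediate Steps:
s(b) = 4995 + 45*b (s(b) = (111 + b)*45 = 4995 + 45*b)
n = -1/40679 (n = 1/(-40679) = -1/40679 ≈ -2.4583e-5)
s(93) + n = (4995 + 45*93) - 1/40679 = (4995 + 4185) - 1/40679 = 9180 - 1/40679 = 373433219/40679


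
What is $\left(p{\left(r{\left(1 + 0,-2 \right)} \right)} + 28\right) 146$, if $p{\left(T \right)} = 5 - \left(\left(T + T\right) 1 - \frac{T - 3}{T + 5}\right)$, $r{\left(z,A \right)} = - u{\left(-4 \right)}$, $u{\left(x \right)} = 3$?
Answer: $5256$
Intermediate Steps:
$r{\left(z,A \right)} = -3$ ($r{\left(z,A \right)} = \left(-1\right) 3 = -3$)
$p{\left(T \right)} = 5 - 2 T + \frac{-3 + T}{5 + T}$ ($p{\left(T \right)} = 5 - \left(2 T 1 - \frac{-3 + T}{5 + T}\right) = 5 - \left(2 T - \frac{-3 + T}{5 + T}\right) = 5 - 2 T + \frac{-3 + T}{5 + T}$)
$\left(p{\left(r{\left(1 + 0,-2 \right)} \right)} + 28\right) 146 = \left(\frac{2 \left(11 - \left(-3\right)^{2} - -6\right)}{5 - 3} + 28\right) 146 = \left(\frac{2 \left(11 - 9 + 6\right)}{2} + 28\right) 146 = \left(2 \cdot \frac{1}{2} \left(11 - 9 + 6\right) + 28\right) 146 = \left(2 \cdot \frac{1}{2} \cdot 8 + 28\right) 146 = \left(8 + 28\right) 146 = 36 \cdot 146 = 5256$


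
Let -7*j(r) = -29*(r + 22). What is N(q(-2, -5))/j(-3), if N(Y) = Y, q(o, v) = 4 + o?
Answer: 14/551 ≈ 0.025408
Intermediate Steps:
j(r) = 638/7 + 29*r/7 (j(r) = -(-29)*(r + 22)/7 = -(-29)*(22 + r)/7 = -(-638 - 29*r)/7 = 638/7 + 29*r/7)
N(q(-2, -5))/j(-3) = (4 - 2)/(638/7 + (29/7)*(-3)) = 2/(638/7 - 87/7) = 2/(551/7) = 2*(7/551) = 14/551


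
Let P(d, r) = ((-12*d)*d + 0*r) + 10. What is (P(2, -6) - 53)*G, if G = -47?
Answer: 4277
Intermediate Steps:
P(d, r) = 10 - 12*d**2 (P(d, r) = (-12*d**2 + 0) + 10 = -12*d**2 + 10 = 10 - 12*d**2)
(P(2, -6) - 53)*G = ((10 - 12*2**2) - 53)*(-47) = ((10 - 12*4) - 53)*(-47) = ((10 - 48) - 53)*(-47) = (-38 - 53)*(-47) = -91*(-47) = 4277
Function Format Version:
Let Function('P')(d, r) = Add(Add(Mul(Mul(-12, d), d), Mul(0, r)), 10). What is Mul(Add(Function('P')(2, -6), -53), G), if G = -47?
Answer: 4277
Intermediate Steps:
Function('P')(d, r) = Add(10, Mul(-12, Pow(d, 2))) (Function('P')(d, r) = Add(Add(Mul(-12, Pow(d, 2)), 0), 10) = Add(Mul(-12, Pow(d, 2)), 10) = Add(10, Mul(-12, Pow(d, 2))))
Mul(Add(Function('P')(2, -6), -53), G) = Mul(Add(Add(10, Mul(-12, Pow(2, 2))), -53), -47) = Mul(Add(Add(10, Mul(-12, 4)), -53), -47) = Mul(Add(Add(10, -48), -53), -47) = Mul(Add(-38, -53), -47) = Mul(-91, -47) = 4277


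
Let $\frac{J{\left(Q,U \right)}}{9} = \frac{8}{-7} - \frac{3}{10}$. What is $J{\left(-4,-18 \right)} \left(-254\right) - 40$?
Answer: $\frac{114043}{35} \approx 3258.4$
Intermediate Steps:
$J{\left(Q,U \right)} = - \frac{909}{70}$ ($J{\left(Q,U \right)} = 9 \left(\frac{8}{-7} - \frac{3}{10}\right) = 9 \left(8 \left(- \frac{1}{7}\right) - \frac{3}{10}\right) = 9 \left(- \frac{8}{7} - \frac{3}{10}\right) = 9 \left(- \frac{101}{70}\right) = - \frac{909}{70}$)
$J{\left(-4,-18 \right)} \left(-254\right) - 40 = \left(- \frac{909}{70}\right) \left(-254\right) - 40 = \frac{115443}{35} - 40 = \frac{114043}{35}$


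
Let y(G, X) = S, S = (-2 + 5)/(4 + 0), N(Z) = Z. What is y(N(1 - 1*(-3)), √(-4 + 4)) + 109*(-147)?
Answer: -64089/4 ≈ -16022.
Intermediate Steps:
S = ¾ (S = 3/4 = 3*(¼) = ¾ ≈ 0.75000)
y(G, X) = ¾
y(N(1 - 1*(-3)), √(-4 + 4)) + 109*(-147) = ¾ + 109*(-147) = ¾ - 16023 = -64089/4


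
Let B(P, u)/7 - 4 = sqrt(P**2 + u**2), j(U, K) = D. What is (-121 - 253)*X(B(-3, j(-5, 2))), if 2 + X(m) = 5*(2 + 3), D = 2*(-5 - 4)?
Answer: -8602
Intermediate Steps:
D = -18 (D = 2*(-9) = -18)
j(U, K) = -18
B(P, u) = 28 + 7*sqrt(P**2 + u**2)
X(m) = 23 (X(m) = -2 + 5*(2 + 3) = -2 + 5*5 = -2 + 25 = 23)
(-121 - 253)*X(B(-3, j(-5, 2))) = (-121 - 253)*23 = -374*23 = -8602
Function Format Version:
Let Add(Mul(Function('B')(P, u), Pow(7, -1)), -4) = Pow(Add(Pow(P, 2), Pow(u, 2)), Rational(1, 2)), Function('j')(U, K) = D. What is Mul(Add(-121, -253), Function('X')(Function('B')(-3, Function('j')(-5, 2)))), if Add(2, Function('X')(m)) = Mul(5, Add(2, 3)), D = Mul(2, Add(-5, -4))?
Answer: -8602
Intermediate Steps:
D = -18 (D = Mul(2, -9) = -18)
Function('j')(U, K) = -18
Function('B')(P, u) = Add(28, Mul(7, Pow(Add(Pow(P, 2), Pow(u, 2)), Rational(1, 2))))
Function('X')(m) = 23 (Function('X')(m) = Add(-2, Mul(5, Add(2, 3))) = Add(-2, Mul(5, 5)) = Add(-2, 25) = 23)
Mul(Add(-121, -253), Function('X')(Function('B')(-3, Function('j')(-5, 2)))) = Mul(Add(-121, -253), 23) = Mul(-374, 23) = -8602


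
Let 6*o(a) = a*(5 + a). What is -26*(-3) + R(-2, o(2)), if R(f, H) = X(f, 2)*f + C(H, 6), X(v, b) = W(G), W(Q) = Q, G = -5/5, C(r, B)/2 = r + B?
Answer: 290/3 ≈ 96.667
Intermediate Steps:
C(r, B) = 2*B + 2*r (C(r, B) = 2*(r + B) = 2*(B + r) = 2*B + 2*r)
o(a) = a*(5 + a)/6 (o(a) = (a*(5 + a))/6 = a*(5 + a)/6)
G = -1 (G = -5*1/5 = -1)
X(v, b) = -1
R(f, H) = 12 - f + 2*H (R(f, H) = -f + (2*6 + 2*H) = -f + (12 + 2*H) = 12 - f + 2*H)
-26*(-3) + R(-2, o(2)) = -26*(-3) + (12 - 1*(-2) + 2*((1/6)*2*(5 + 2))) = 78 + (12 + 2 + 2*((1/6)*2*7)) = 78 + (12 + 2 + 2*(7/3)) = 78 + (12 + 2 + 14/3) = 78 + 56/3 = 290/3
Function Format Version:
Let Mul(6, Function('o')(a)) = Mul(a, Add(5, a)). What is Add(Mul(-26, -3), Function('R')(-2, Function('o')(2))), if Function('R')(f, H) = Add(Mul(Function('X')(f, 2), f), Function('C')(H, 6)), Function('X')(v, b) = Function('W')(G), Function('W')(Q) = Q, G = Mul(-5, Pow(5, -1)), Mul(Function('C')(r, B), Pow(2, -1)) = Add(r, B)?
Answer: Rational(290, 3) ≈ 96.667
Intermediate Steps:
Function('C')(r, B) = Add(Mul(2, B), Mul(2, r)) (Function('C')(r, B) = Mul(2, Add(r, B)) = Mul(2, Add(B, r)) = Add(Mul(2, B), Mul(2, r)))
Function('o')(a) = Mul(Rational(1, 6), a, Add(5, a)) (Function('o')(a) = Mul(Rational(1, 6), Mul(a, Add(5, a))) = Mul(Rational(1, 6), a, Add(5, a)))
G = -1 (G = Mul(-5, Rational(1, 5)) = -1)
Function('X')(v, b) = -1
Function('R')(f, H) = Add(12, Mul(-1, f), Mul(2, H)) (Function('R')(f, H) = Add(Mul(-1, f), Add(Mul(2, 6), Mul(2, H))) = Add(Mul(-1, f), Add(12, Mul(2, H))) = Add(12, Mul(-1, f), Mul(2, H)))
Add(Mul(-26, -3), Function('R')(-2, Function('o')(2))) = Add(Mul(-26, -3), Add(12, Mul(-1, -2), Mul(2, Mul(Rational(1, 6), 2, Add(5, 2))))) = Add(78, Add(12, 2, Mul(2, Mul(Rational(1, 6), 2, 7)))) = Add(78, Add(12, 2, Mul(2, Rational(7, 3)))) = Add(78, Add(12, 2, Rational(14, 3))) = Add(78, Rational(56, 3)) = Rational(290, 3)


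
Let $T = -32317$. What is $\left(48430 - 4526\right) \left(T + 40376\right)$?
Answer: $353822336$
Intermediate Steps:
$\left(48430 - 4526\right) \left(T + 40376\right) = \left(48430 - 4526\right) \left(-32317 + 40376\right) = 43904 \cdot 8059 = 353822336$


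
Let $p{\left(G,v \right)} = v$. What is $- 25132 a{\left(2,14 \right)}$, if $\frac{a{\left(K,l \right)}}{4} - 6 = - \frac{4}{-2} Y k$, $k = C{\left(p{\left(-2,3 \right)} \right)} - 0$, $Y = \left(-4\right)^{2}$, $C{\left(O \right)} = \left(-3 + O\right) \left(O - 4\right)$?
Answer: $-603168$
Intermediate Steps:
$C{\left(O \right)} = \left(-4 + O\right) \left(-3 + O\right)$ ($C{\left(O \right)} = \left(-3 + O\right) \left(-4 + O\right) = \left(-4 + O\right) \left(-3 + O\right)$)
$Y = 16$
$k = 0$ ($k = \left(12 + 3^{2} - 21\right) - 0 = \left(12 + 9 - 21\right) + 0 = 0 + 0 = 0$)
$a{\left(K,l \right)} = 24$ ($a{\left(K,l \right)} = 24 + 4 - \frac{4}{-2} \cdot 16 \cdot 0 = 24 + 4 \left(-4\right) \left(- \frac{1}{2}\right) 16 \cdot 0 = 24 + 4 \cdot 2 \cdot 16 \cdot 0 = 24 + 4 \cdot 32 \cdot 0 = 24 + 4 \cdot 0 = 24 + 0 = 24$)
$- 25132 a{\left(2,14 \right)} = \left(-25132\right) 24 = -603168$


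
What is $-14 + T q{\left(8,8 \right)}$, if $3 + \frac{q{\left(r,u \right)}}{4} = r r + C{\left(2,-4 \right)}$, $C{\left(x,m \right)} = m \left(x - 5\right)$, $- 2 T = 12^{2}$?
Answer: $-21038$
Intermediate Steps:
$T = -72$ ($T = - \frac{12^{2}}{2} = \left(- \frac{1}{2}\right) 144 = -72$)
$C{\left(x,m \right)} = m \left(-5 + x\right)$
$q{\left(r,u \right)} = 36 + 4 r^{2}$ ($q{\left(r,u \right)} = -12 + 4 \left(r r - 4 \left(-5 + 2\right)\right) = -12 + 4 \left(r^{2} - -12\right) = -12 + 4 \left(r^{2} + 12\right) = -12 + 4 \left(12 + r^{2}\right) = -12 + \left(48 + 4 r^{2}\right) = 36 + 4 r^{2}$)
$-14 + T q{\left(8,8 \right)} = -14 - 72 \left(36 + 4 \cdot 8^{2}\right) = -14 - 72 \left(36 + 4 \cdot 64\right) = -14 - 72 \left(36 + 256\right) = -14 - 21024 = -21038$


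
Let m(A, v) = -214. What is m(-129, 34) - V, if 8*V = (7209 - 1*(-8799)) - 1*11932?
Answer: -1447/2 ≈ -723.50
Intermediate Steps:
V = 1019/2 (V = ((7209 - 1*(-8799)) - 1*11932)/8 = ((7209 + 8799) - 11932)/8 = (16008 - 11932)/8 = (1/8)*4076 = 1019/2 ≈ 509.50)
m(-129, 34) - V = -214 - 1*1019/2 = -214 - 1019/2 = -1447/2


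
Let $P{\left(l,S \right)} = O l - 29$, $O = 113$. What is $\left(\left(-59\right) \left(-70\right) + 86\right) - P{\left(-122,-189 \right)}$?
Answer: $18031$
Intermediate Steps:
$P{\left(l,S \right)} = -29 + 113 l$ ($P{\left(l,S \right)} = 113 l - 29 = -29 + 113 l$)
$\left(\left(-59\right) \left(-70\right) + 86\right) - P{\left(-122,-189 \right)} = \left(\left(-59\right) \left(-70\right) + 86\right) - \left(-29 + 113 \left(-122\right)\right) = \left(4130 + 86\right) - \left(-29 - 13786\right) = 4216 - -13815 = 4216 + 13815 = 18031$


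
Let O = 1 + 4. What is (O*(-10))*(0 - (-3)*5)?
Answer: -750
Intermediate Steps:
O = 5
(O*(-10))*(0 - (-3)*5) = (5*(-10))*(0 - (-3)*5) = -50*(0 - 1*(-15)) = -50*(0 + 15) = -50*15 = -750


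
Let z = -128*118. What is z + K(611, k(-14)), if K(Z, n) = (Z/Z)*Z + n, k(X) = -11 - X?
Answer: -14490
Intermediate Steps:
z = -15104
K(Z, n) = Z + n (K(Z, n) = 1*Z + n = Z + n)
z + K(611, k(-14)) = -15104 + (611 + (-11 - 1*(-14))) = -15104 + (611 + (-11 + 14)) = -15104 + (611 + 3) = -15104 + 614 = -14490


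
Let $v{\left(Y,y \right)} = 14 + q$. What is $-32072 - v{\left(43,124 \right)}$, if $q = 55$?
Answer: $-32141$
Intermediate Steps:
$v{\left(Y,y \right)} = 69$ ($v{\left(Y,y \right)} = 14 + 55 = 69$)
$-32072 - v{\left(43,124 \right)} = -32072 - 69 = -32141$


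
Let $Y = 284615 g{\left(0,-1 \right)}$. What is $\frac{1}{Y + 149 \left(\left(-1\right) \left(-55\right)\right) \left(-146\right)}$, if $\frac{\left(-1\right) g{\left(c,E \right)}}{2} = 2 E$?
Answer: $- \frac{1}{58010} \approx -1.7238 \cdot 10^{-5}$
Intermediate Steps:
$g{\left(c,E \right)} = - 4 E$ ($g{\left(c,E \right)} = - 2 \cdot 2 E = - 4 E$)
$Y = 1138460$ ($Y = 284615 \left(\left(-4\right) \left(-1\right)\right) = 284615 \cdot 4 = 1138460$)
$\frac{1}{Y + 149 \left(\left(-1\right) \left(-55\right)\right) \left(-146\right)} = \frac{1}{1138460 + 149 \left(\left(-1\right) \left(-55\right)\right) \left(-146\right)} = \frac{1}{1138460 + 149 \cdot 55 \left(-146\right)} = \frac{1}{1138460 + 8195 \left(-146\right)} = \frac{1}{1138460 - 1196470} = \frac{1}{-58010} = - \frac{1}{58010}$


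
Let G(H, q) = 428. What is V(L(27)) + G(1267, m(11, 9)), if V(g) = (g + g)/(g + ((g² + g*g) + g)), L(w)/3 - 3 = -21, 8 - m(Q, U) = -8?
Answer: 22683/53 ≈ 427.98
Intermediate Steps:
m(Q, U) = 16 (m(Q, U) = 8 - 1*(-8) = 8 + 8 = 16)
L(w) = -54 (L(w) = 9 + 3*(-21) = 9 - 63 = -54)
V(g) = 2*g/(2*g + 2*g²) (V(g) = (2*g)/(g + ((g² + g²) + g)) = (2*g)/(g + (2*g² + g)) = (2*g)/(g + (g + 2*g²)) = (2*g)/(2*g + 2*g²) = 2*g/(2*g + 2*g²))
V(L(27)) + G(1267, m(11, 9)) = 1/(1 - 54) + 428 = 1/(-53) + 428 = -1/53 + 428 = 22683/53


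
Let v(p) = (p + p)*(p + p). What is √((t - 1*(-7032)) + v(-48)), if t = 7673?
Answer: √23921 ≈ 154.66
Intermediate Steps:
v(p) = 4*p² (v(p) = (2*p)*(2*p) = 4*p²)
√((t - 1*(-7032)) + v(-48)) = √((7673 - 1*(-7032)) + 4*(-48)²) = √((7673 + 7032) + 4*2304) = √(14705 + 9216) = √23921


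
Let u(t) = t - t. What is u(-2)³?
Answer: 0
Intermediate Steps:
u(t) = 0
u(-2)³ = 0³ = 0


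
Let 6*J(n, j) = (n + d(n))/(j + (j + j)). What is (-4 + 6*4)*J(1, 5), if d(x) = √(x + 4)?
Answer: 2/9 + 2*√5/9 ≈ 0.71913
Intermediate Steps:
d(x) = √(4 + x)
J(n, j) = (n + √(4 + n))/(18*j) (J(n, j) = ((n + √(4 + n))/(j + (j + j)))/6 = ((n + √(4 + n))/(j + 2*j))/6 = ((n + √(4 + n))/((3*j)))/6 = ((n + √(4 + n))*(1/(3*j)))/6 = ((n + √(4 + n))/(3*j))/6 = (n + √(4 + n))/(18*j))
(-4 + 6*4)*J(1, 5) = (-4 + 6*4)*((1/18)*(1 + √(4 + 1))/5) = (-4 + 24)*((1/18)*(⅕)*(1 + √5)) = 20*(1/90 + √5/90) = 2/9 + 2*√5/9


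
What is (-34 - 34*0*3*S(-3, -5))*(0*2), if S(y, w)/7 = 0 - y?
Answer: 0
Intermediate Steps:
S(y, w) = -7*y (S(y, w) = 7*(0 - y) = 7*(-y) = -7*y)
(-34 - 34*0*3*S(-3, -5))*(0*2) = (-34 - 34*0*3*(-7*(-3)))*(0*2) = (-34 - 0*21)*0 = (-34 - 34*0)*0 = (-34 + 0)*0 = -34*0 = 0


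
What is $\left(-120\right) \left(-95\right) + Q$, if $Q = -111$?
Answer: $11289$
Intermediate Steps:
$\left(-120\right) \left(-95\right) + Q = \left(-120\right) \left(-95\right) - 111 = 11400 - 111 = 11289$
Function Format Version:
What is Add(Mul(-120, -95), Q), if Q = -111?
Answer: 11289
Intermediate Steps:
Add(Mul(-120, -95), Q) = Add(Mul(-120, -95), -111) = Add(11400, -111) = 11289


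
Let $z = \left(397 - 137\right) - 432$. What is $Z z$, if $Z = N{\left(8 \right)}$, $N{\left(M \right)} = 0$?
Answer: $0$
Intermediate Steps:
$Z = 0$
$z = -172$ ($z = 260 - 432 = -172$)
$Z z = 0 \left(-172\right) = 0$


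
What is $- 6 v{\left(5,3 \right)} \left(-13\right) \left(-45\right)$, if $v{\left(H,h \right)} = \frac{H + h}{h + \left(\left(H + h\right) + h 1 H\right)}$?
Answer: $-1080$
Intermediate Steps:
$v{\left(H,h \right)} = \frac{H + h}{H + 2 h + H h}$ ($v{\left(H,h \right)} = \frac{H + h}{h + \left(\left(H + h\right) + h H\right)} = \frac{H + h}{h + \left(\left(H + h\right) + H h\right)} = \frac{H + h}{h + \left(H + h + H h\right)} = \frac{H + h}{H + 2 h + H h}$)
$- 6 v{\left(5,3 \right)} \left(-13\right) \left(-45\right) = - 6 \frac{5 + 3}{5 + 2 \cdot 3 + 5 \cdot 3} \left(-13\right) \left(-45\right) = - 6 \frac{1}{5 + 6 + 15} \cdot 8 \left(-13\right) \left(-45\right) = - 6 \cdot \frac{1}{26} \cdot 8 \left(-13\right) \left(-45\right) = \left(-6\right) \frac{4}{13} \left(-13\right) \left(-45\right) = \left(- \frac{24}{13}\right) \left(-13\right) \left(-45\right) = 24 \left(-45\right) = -1080$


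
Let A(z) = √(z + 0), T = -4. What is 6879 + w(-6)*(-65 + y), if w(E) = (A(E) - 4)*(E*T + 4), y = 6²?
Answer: 10127 - 812*I*√6 ≈ 10127.0 - 1989.0*I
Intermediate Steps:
A(z) = √z
y = 36
w(E) = (-4 + √E)*(4 - 4*E) (w(E) = (√E - 4)*(E*(-4) + 4) = (-4 + √E)*(-4*E + 4) = (-4 + √E)*(4 - 4*E))
6879 + w(-6)*(-65 + y) = 6879 + (-16 - (-24)*I*√6 + 4*√(-6) + 16*(-6))*(-65 + 36) = 6879 + (-16 - (-24)*I*√6 + 4*(I*√6) - 96)*(-29) = 6879 + (-16 + 24*I*√6 + 4*I*√6 - 96)*(-29) = 6879 + (-112 + 28*I*√6)*(-29) = 6879 + (3248 - 812*I*√6) = 10127 - 812*I*√6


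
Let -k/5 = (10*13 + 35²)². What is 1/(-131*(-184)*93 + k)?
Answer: -1/6938453 ≈ -1.4412e-7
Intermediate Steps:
k = -9180125 (k = -5*(10*13 + 35²)² = -5*(130 + 1225)² = -5*1355² = -5*1836025 = -9180125)
1/(-131*(-184)*93 + k) = 1/(-131*(-184)*93 - 9180125) = 1/(24104*93 - 9180125) = 1/(2241672 - 9180125) = 1/(-6938453) = -1/6938453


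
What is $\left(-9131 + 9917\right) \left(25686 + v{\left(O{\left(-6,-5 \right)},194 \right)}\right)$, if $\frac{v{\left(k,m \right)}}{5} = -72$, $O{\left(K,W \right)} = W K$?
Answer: $19906236$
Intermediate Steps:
$O{\left(K,W \right)} = K W$
$v{\left(k,m \right)} = -360$ ($v{\left(k,m \right)} = 5 \left(-72\right) = -360$)
$\left(-9131 + 9917\right) \left(25686 + v{\left(O{\left(-6,-5 \right)},194 \right)}\right) = \left(-9131 + 9917\right) \left(25686 - 360\right) = 786 \cdot 25326 = 19906236$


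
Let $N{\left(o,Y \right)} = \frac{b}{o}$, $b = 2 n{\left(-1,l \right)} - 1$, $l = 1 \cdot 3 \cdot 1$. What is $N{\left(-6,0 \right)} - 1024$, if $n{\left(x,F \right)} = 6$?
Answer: $- \frac{6155}{6} \approx -1025.8$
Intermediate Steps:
$l = 3$ ($l = 3 \cdot 1 = 3$)
$b = 11$ ($b = 2 \cdot 6 - 1 = 12 - 1 = 11$)
$N{\left(o,Y \right)} = \frac{11}{o}$
$N{\left(-6,0 \right)} - 1024 = \frac{11}{-6} - 1024 = 11 \left(- \frac{1}{6}\right) - 1024 = - \frac{11}{6} - 1024 = - \frac{6155}{6}$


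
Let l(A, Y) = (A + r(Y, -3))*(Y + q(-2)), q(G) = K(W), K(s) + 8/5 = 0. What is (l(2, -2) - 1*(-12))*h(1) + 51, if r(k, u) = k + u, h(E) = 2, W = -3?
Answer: 483/5 ≈ 96.600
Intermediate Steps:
K(s) = -8/5 (K(s) = -8/5 + 0 = -8/5)
q(G) = -8/5
l(A, Y) = (-8/5 + Y)*(-3 + A + Y) (l(A, Y) = (A + (Y - 3))*(Y - 8/5) = (A + (-3 + Y))*(-8/5 + Y) = (-3 + A + Y)*(-8/5 + Y) = (-8/5 + Y)*(-3 + A + Y))
(l(2, -2) - 1*(-12))*h(1) + 51 = ((24/5 + (-2)² - 23/5*(-2) - 8/5*2 + 2*(-2)) - 1*(-12))*2 + 51 = ((24/5 + 4 + 46/5 - 16/5 - 4) + 12)*2 + 51 = (54/5 + 12)*2 + 51 = (114/5)*2 + 51 = 228/5 + 51 = 483/5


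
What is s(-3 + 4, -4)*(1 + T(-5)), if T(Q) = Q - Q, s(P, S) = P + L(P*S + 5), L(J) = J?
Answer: 2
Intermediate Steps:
s(P, S) = 5 + P + P*S (s(P, S) = P + (P*S + 5) = P + (5 + P*S) = 5 + P + P*S)
T(Q) = 0
s(-3 + 4, -4)*(1 + T(-5)) = (5 + (-3 + 4) + (-3 + 4)*(-4))*(1 + 0) = (5 + 1 + 1*(-4))*1 = (5 + 1 - 4)*1 = 2*1 = 2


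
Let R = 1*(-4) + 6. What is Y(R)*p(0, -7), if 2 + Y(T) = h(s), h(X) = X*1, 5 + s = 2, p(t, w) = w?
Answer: 35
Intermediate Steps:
s = -3 (s = -5 + 2 = -3)
h(X) = X
R = 2 (R = -4 + 6 = 2)
Y(T) = -5 (Y(T) = -2 - 3 = -5)
Y(R)*p(0, -7) = -5*(-7) = 35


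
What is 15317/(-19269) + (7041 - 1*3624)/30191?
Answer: -396593374/581750379 ≈ -0.68172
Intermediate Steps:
15317/(-19269) + (7041 - 1*3624)/30191 = 15317*(-1/19269) + (7041 - 3624)*(1/30191) = -15317/19269 + 3417*(1/30191) = -15317/19269 + 3417/30191 = -396593374/581750379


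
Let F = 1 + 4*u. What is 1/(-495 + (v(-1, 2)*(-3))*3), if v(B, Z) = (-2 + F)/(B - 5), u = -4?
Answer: -2/1041 ≈ -0.0019212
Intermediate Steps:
F = -15 (F = 1 + 4*(-4) = 1 - 16 = -15)
v(B, Z) = -17/(-5 + B) (v(B, Z) = (-2 - 15)/(B - 5) = -17/(-5 + B))
1/(-495 + (v(-1, 2)*(-3))*3) = 1/(-495 + (-17/(-5 - 1)*(-3))*3) = 1/(-495 + (-17/(-6)*(-3))*3) = 1/(-495 + (-17*(-⅙)*(-3))*3) = 1/(-495 + ((17/6)*(-3))*3) = 1/(-495 - 17/2*3) = 1/(-495 - 51/2) = 1/(-1041/2) = -2/1041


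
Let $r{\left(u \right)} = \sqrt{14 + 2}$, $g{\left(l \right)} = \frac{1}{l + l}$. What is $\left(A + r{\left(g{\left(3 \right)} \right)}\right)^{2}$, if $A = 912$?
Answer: $839056$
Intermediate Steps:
$g{\left(l \right)} = \frac{1}{2 l}$
$r{\left(u \right)} = 4$ ($r{\left(u \right)} = \sqrt{16} = 4$)
$\left(A + r{\left(g{\left(3 \right)} \right)}\right)^{2} = \left(912 + 4\right)^{2} = 916^{2} = 839056$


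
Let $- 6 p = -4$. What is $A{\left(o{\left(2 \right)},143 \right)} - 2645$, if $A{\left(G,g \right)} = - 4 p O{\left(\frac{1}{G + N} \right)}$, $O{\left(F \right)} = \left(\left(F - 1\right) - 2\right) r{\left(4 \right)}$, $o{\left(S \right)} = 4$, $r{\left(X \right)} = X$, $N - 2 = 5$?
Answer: $- \frac{86261}{33} \approx -2614.0$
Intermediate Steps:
$N = 7$ ($N = 2 + 5 = 7$)
$O{\left(F \right)} = -12 + 4 F$ ($O{\left(F \right)} = \left(\left(F - 1\right) - 2\right) 4 = \left(\left(-1 + F\right) - 2\right) 4 = \left(-3 + F\right) 4 = -12 + 4 F$)
$p = \frac{2}{3}$ ($p = \left(- \frac{1}{6}\right) \left(-4\right) = \frac{2}{3} \approx 0.66667$)
$A{\left(G,g \right)} = 32 - \frac{32}{3 \left(7 + G\right)}$ ($A{\left(G,g \right)} = \left(-4\right) \frac{2}{3} \left(-12 + \frac{4}{G + 7}\right) = - \frac{8 \left(-12 + \frac{4}{7 + G}\right)}{3} = 32 - \frac{32}{3 \left(7 + G\right)}$)
$A{\left(o{\left(2 \right)},143 \right)} - 2645 = \frac{32 \left(20 + 3 \cdot 4\right)}{3 \left(7 + 4\right)} - 2645 = \frac{32 \left(20 + 12\right)}{3 \cdot 11} - 2645 = \frac{32}{3} \cdot \frac{1}{11} \cdot 32 - 2645 = \frac{1024}{33} - 2645 = - \frac{86261}{33}$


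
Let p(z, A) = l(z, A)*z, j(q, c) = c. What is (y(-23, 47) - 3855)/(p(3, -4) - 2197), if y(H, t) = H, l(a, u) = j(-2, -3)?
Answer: 1939/1103 ≈ 1.7579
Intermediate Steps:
l(a, u) = -3
p(z, A) = -3*z
(y(-23, 47) - 3855)/(p(3, -4) - 2197) = (-23 - 3855)/(-3*3 - 2197) = -3878/(-9 - 2197) = -3878/(-2206) = -3878*(-1/2206) = 1939/1103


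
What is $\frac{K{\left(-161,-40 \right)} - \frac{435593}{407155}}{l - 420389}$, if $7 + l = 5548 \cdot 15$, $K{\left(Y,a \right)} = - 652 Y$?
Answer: $- \frac{4748826563}{15253654920} \approx -0.31132$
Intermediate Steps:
$l = 83213$ ($l = -7 + 5548 \cdot 15 = -7 + 83220 = 83213$)
$\frac{K{\left(-161,-40 \right)} - \frac{435593}{407155}}{l - 420389} = \frac{\left(-652\right) \left(-161\right) - \frac{435593}{407155}}{83213 - 420389} = \frac{104972 - \frac{435593}{407155}}{-337176} = \left(104972 - \frac{435593}{407155}\right) \left(- \frac{1}{337176}\right) = \frac{42739439067}{407155} \left(- \frac{1}{337176}\right) = - \frac{4748826563}{15253654920}$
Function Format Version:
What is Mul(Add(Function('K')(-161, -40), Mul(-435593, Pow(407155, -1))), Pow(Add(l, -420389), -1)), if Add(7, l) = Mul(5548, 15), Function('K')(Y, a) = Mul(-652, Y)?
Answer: Rational(-4748826563, 15253654920) ≈ -0.31132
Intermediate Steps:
l = 83213 (l = Add(-7, Mul(5548, 15)) = Add(-7, 83220) = 83213)
Mul(Add(Function('K')(-161, -40), Mul(-435593, Pow(407155, -1))), Pow(Add(l, -420389), -1)) = Mul(Add(Mul(-652, -161), Mul(-435593, Pow(407155, -1))), Pow(Add(83213, -420389), -1)) = Mul(Add(104972, Mul(-435593, Rational(1, 407155))), Pow(-337176, -1)) = Mul(Add(104972, Rational(-435593, 407155)), Rational(-1, 337176)) = Mul(Rational(42739439067, 407155), Rational(-1, 337176)) = Rational(-4748826563, 15253654920)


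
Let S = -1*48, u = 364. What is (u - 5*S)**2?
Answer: 364816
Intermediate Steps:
S = -48
(u - 5*S)**2 = (364 - 5*(-48))**2 = (364 + 240)**2 = 604**2 = 364816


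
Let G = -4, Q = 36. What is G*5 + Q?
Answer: 16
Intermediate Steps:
G*5 + Q = -4*5 + 36 = -20 + 36 = 16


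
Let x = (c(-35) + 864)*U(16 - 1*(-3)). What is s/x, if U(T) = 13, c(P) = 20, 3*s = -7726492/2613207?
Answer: -1931623/22523231133 ≈ -8.5761e-5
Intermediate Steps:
s = -7726492/7839621 (s = (-7726492/2613207)/3 = (-7726492*1/2613207)/3 = (⅓)*(-7726492/2613207) = -7726492/7839621 ≈ -0.98557)
x = 11492 (x = (20 + 864)*13 = 884*13 = 11492)
s/x = -7726492/7839621/11492 = -7726492/7839621*1/11492 = -1931623/22523231133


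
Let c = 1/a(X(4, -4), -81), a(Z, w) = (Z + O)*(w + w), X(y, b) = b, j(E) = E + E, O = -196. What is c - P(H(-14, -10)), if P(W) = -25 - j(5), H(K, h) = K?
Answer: 1134001/32400 ≈ 35.000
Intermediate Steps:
j(E) = 2*E
a(Z, w) = 2*w*(-196 + Z) (a(Z, w) = (Z - 196)*(w + w) = (-196 + Z)*(2*w) = 2*w*(-196 + Z))
P(W) = -35 (P(W) = -25 - 2*5 = -25 - 1*10 = -25 - 10 = -35)
c = 1/32400 (c = 1/(2*(-81)*(-196 - 4)) = 1/(2*(-81)*(-200)) = 1/32400 ≈ 3.0864e-5)
c - P(H(-14, -10)) = 1/32400 - 1*(-35) = 1/32400 + 35 = 1134001/32400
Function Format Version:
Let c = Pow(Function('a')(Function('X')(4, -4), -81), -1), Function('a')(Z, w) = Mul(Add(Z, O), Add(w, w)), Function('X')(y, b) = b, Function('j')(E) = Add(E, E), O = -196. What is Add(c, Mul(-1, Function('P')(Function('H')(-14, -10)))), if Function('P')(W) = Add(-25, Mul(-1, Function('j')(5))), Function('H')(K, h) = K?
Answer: Rational(1134001, 32400) ≈ 35.000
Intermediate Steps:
Function('j')(E) = Mul(2, E)
Function('a')(Z, w) = Mul(2, w, Add(-196, Z)) (Function('a')(Z, w) = Mul(Add(Z, -196), Add(w, w)) = Mul(Add(-196, Z), Mul(2, w)) = Mul(2, w, Add(-196, Z)))
Function('P')(W) = -35 (Function('P')(W) = Add(-25, Mul(-1, Mul(2, 5))) = Add(-25, Mul(-1, 10)) = Add(-25, -10) = -35)
c = Rational(1, 32400) (c = Pow(Mul(2, -81, Add(-196, -4)), -1) = Pow(Mul(2, -81, -200), -1) = Pow(32400, -1) = Rational(1, 32400) ≈ 3.0864e-5)
Add(c, Mul(-1, Function('P')(Function('H')(-14, -10)))) = Add(Rational(1, 32400), Mul(-1, -35)) = Add(Rational(1, 32400), 35) = Rational(1134001, 32400)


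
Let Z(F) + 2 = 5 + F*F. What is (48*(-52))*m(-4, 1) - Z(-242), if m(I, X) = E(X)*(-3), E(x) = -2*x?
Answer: -73543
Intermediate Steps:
m(I, X) = 6*X (m(I, X) = -2*X*(-3) = 6*X)
Z(F) = 3 + F² (Z(F) = -2 + (5 + F*F) = -2 + (5 + F²) = 3 + F²)
(48*(-52))*m(-4, 1) - Z(-242) = (48*(-52))*(6*1) - (3 + (-242)²) = -2496*6 - (3 + 58564) = -14976 - 1*58567 = -14976 - 58567 = -73543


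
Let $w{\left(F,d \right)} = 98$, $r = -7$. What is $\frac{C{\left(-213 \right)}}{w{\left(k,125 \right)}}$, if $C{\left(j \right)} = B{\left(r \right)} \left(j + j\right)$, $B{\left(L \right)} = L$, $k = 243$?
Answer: $\frac{213}{7} \approx 30.429$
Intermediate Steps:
$C{\left(j \right)} = - 14 j$ ($C{\left(j \right)} = - 7 \left(j + j\right) = - 7 \cdot 2 j = - 14 j$)
$\frac{C{\left(-213 \right)}}{w{\left(k,125 \right)}} = \frac{\left(-14\right) \left(-213\right)}{98} = 2982 \cdot \frac{1}{98} = \frac{213}{7}$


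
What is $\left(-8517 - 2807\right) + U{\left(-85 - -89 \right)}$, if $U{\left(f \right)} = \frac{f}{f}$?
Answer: $-11323$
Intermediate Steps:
$U{\left(f \right)} = 1$
$\left(-8517 - 2807\right) + U{\left(-85 - -89 \right)} = \left(-8517 - 2807\right) + 1 = -11324 + 1 = -11323$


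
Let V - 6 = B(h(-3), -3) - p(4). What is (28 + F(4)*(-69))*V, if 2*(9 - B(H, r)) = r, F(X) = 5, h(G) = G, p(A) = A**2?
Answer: -317/2 ≈ -158.50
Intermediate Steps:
B(H, r) = 9 - r/2
V = 1/2 (V = 6 + ((9 - 1/2*(-3)) - 1*4**2) = 6 + ((9 + 3/2) - 1*16) = 6 + (21/2 - 16) = 6 - 11/2 = 1/2 ≈ 0.50000)
(28 + F(4)*(-69))*V = (28 + 5*(-69))*(1/2) = (28 - 345)*(1/2) = -317*1/2 = -317/2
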